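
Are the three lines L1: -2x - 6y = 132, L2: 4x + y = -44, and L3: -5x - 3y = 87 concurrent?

No

Lines aᵢx + bᵢy = cᵢ with pairwise distinct directions are concurrent exactly when det[aᵢ bᵢ cᵢ] = 0.
Here the determinant is -66.
Nonzero, so no common point exists.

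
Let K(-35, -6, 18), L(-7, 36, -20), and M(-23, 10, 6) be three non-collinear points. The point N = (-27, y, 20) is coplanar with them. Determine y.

A normal to the plane is n = KL × KM = (104, -120, -56).
N lies in the plane iff n · KN = 0.
This gives (-120)y + (0) = 0, so y = 0.

0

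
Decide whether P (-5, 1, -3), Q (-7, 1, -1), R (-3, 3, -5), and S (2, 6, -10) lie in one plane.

The four points are coplanar iff the 3×3 determinant with rows PQ, PR, PS is zero.
Rows: (-2, 0, 2), (2, 2, -2), (7, 5, -7).
Expanding along the first row: (-2)(-4) − (0)(0) + (2)(-4) = 0.
Zero determinant ⇒ coplanar.

Yes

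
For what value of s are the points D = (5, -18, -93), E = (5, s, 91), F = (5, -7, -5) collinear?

5

Direction DF = (0, 11, 88). From the z-coordinate of E, the parameter along the line is τ = (91 − (-93))/88 = 23/11.
Then s = (-18) + 23/11·(11) = 5.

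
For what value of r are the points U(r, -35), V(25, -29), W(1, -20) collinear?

The three points are collinear iff det[UV; UW] = 0.
This determinant is linear in r: (-9)r + (369) = 0, so r = 41.

41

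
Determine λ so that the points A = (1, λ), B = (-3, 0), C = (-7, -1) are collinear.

1

Collinearity: (A − B) must be parallel to (C − B) = (-4, -1).
Cross-multiplying the components: (λ − 0)·(-4) = (4)·(-1).
Solving gives λ = 1.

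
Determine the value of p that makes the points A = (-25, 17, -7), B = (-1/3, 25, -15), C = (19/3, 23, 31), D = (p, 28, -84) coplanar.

-31/3

The points are coplanar iff AB · (AC × AD) = 0.
Expanding, this is linear in p: (352)p + (10912/3) = 0.
So p = -31/3.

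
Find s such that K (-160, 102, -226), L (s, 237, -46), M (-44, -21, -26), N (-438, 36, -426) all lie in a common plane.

Normal to plane KMN: n = (37800, -32400, -41850); plane equation n·P = 105300.
Requiring n·L = 105300: (37800)s + (-5753700) = 105300.
So s = 155.

155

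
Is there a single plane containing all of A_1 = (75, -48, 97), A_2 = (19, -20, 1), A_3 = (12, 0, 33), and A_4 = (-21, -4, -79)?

No

With A_1 as base: A_1A_2 = (-56, 28, -96), A_1A_3 = (-63, 48, -64), A_1A_4 = (-96, 44, -176).
A_1A_3 × A_1A_4 = (-5632, -4944, 1836).
A_1A_2 · (A_1A_3 × A_1A_4) = 704.
Since 704 ≠ 0, the four points are not coplanar.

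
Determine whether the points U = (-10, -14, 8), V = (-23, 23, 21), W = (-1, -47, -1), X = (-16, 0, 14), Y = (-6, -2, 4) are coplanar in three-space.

Yes

The plane through U, V, W has normal n = UV × UW = (96, 0, 96) and equation n·P = -192.
Checking the remaining points: n·X = -192, n·Y = -192.
All equal -192, so all 5 points lie in one plane.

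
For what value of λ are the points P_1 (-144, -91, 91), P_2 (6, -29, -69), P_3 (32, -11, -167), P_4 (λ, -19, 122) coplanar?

The points are coplanar iff P_1P_2 · (P_1P_3 × P_1P_4) = 0.
Expanding, this is linear in λ: (-3196)λ + (332384) = 0.
So λ = 104.

104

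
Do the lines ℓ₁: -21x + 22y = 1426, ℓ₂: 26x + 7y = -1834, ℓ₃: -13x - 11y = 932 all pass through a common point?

Yes

Intersecting ℓ₁ and ℓ₂: solving the 2×2 system gives (x, y) = (-70, -2).
Substitute into ℓ₃: (-13)(-70) + (-11)(-2) = 932.
This equals 932, so (-70, -2) lies on all three lines and they are concurrent.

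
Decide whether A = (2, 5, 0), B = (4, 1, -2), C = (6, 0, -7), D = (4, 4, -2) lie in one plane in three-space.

The four points are coplanar iff the 3×3 determinant with rows AB, AC, AD is zero.
Rows: (2, -4, -2), (4, -5, -7), (2, -1, -2).
Expanding along the first row: (2)(3) − (-4)(6) + (-2)(6) = 18.
Nonzero ⇒ not coplanar.

No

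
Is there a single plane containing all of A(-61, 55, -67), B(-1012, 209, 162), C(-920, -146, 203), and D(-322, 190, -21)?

A normal to the plane through A, B, C is n = AB × AC = (87609, 60059, 323437).
The plane has equation n·P = -23711183. For D: n·D = -23591065.
-23591065 ≠ -23711183, so D is off the plane.

No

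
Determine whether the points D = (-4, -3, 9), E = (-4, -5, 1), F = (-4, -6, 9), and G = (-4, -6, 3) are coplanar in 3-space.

Yes

With D as base: DE = (0, -2, -8), DF = (0, -3, 0), DG = (0, -3, -6).
DF × DG = (18, 0, 0).
DE · (DF × DG) = 0.
The scalar triple product vanishes, so the four points are coplanar.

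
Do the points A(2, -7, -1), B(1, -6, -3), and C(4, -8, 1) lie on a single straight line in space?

AB = (-1, 1, -2), AC = (2, -1, 2).
Comparing components 3 and 1: (-2)(2) − (-1)(2) = -2 ≠ 0, so AB and AC are not parallel and the points are not collinear.

No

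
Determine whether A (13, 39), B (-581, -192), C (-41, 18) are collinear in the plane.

AB = (-594, -231), AC = (-54, -21).
Twice the signed area of △ABC is (-594)(-21) − (-231)(-54) = 0.
The triangle is degenerate (zero area), so the points are collinear.

Yes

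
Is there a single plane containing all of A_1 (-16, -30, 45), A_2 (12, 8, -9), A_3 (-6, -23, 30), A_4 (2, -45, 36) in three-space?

The four points are coplanar iff the 3×3 determinant with rows A_1A_2, A_1A_3, A_1A_4 is zero.
Rows: (28, 38, -54), (10, 7, -15), (18, -15, -9).
Expanding along the first row: (28)(-288) − (38)(180) + (-54)(-276) = 0.
Zero determinant ⇒ coplanar.

Yes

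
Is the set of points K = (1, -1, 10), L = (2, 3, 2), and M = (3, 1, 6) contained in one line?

No

KL = (1, 4, -8), KM = (2, 2, -4).
KL × KM = (0, -12, -6).
The cross product is nonzero, so the points do not lie on one line.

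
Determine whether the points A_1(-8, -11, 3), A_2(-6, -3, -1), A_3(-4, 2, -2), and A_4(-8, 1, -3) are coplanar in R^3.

A normal to the plane through A_1, A_2, A_3 is n = A_1A_2 × A_1A_3 = (12, -6, -6).
The plane has equation n·P = -48. For A_4: n·A_4 = -84.
-84 ≠ -48, so A_4 is off the plane.

No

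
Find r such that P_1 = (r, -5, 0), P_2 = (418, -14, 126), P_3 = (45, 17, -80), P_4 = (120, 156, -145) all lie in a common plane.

175

Coplanarity ⇔ det[P_1P_2; P_1P_3; P_1P_4] = 0.
Expanding, this is linear in r: (-26619)r + (4658325) = 0.
So r = 175.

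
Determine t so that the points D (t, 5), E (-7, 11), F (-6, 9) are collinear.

-4

The three points are collinear iff det[DE; DF] = 0.
This determinant is linear in t: (2)t + (8) = 0, so t = -4.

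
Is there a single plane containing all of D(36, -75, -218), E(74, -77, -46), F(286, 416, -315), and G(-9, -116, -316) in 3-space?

Yes

The four points are coplanar iff the 3×3 determinant with rows DE, DF, DG is zero.
Rows: (38, -2, 172), (250, 491, -97), (-45, -41, -98).
Expanding along the first row: (38)(-52095) − (-2)(-28865) + (172)(11845) = 0.
Zero determinant ⇒ coplanar.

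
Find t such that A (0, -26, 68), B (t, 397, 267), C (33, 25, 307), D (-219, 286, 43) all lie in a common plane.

-231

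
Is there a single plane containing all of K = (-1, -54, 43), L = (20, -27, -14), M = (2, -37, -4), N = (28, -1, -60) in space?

No

With K as base: KL = (21, 27, -57), KM = (3, 17, -47), KN = (29, 53, -103).
KM × KN = (740, -1054, -334).
KL · (KM × KN) = 6120.
Since 6120 ≠ 0, the four points are not coplanar.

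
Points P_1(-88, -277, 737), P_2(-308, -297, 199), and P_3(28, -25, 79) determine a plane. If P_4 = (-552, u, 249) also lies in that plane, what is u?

-485

Coplanarity requires P_1P_2 · (P_1P_3 × P_1P_4) = 0.
P_1P_2 = (-220, -20, -538), P_1P_3 = (116, 252, -658); the triple product is linear in u with coefficient -207168 and constant term -100476480.
Setting it to zero: u = -485.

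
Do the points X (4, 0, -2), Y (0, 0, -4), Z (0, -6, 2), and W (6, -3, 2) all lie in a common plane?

Yes

A normal to the plane through X, Y, Z is n = XY × XZ = (-12, 24, 24).
The plane has equation n·P = -96. For W: n·W = -96.
Equal, so W lies in the plane and all four are coplanar.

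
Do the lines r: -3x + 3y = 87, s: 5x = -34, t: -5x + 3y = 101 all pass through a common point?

No

Intersecting r and s: solving the 2×2 system gives (x, y) = (-34/5, 111/5).
Substitute into t: (-5)(-34/5) + (3)(111/5) = 503/5.
But t requires 101 ≠ 503/5, so the three lines have no common point.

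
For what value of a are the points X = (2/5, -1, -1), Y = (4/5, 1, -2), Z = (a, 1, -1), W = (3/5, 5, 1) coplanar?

3/5

The points are coplanar iff XY · (XZ × XW) = 0.
Expanding, this is linear in a: (-10)a + (6) = 0.
So a = 3/5.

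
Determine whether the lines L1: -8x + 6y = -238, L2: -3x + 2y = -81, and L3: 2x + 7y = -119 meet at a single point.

No

Intersecting L1 and L2: solving the 2×2 system gives (x, y) = (5, -33).
Substitute into L3: (2)(5) + (7)(-33) = -221.
But L3 requires -119 ≠ -221, so the three lines have no common point.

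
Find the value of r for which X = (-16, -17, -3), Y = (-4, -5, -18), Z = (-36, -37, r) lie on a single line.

22

Collinearity requires XY × XZ = 0; each component is linear in r.
The x-component gives (12)r + (-264) = 0, so r = 22.
The remaining components then also vanish.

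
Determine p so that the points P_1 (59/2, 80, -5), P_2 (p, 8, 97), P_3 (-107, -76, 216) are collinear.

-67/2

Direction P_1P_3 = (-273/2, -156, 221). From the y-coordinate of P_2, the parameter along the line is τ = (8 − 80)/(-156) = 6/13.
Then p = 59/2 + 6/13·(-273/2) = -67/2.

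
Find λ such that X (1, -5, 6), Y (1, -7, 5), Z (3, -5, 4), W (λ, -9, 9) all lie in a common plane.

Coplanarity ⇔ det[XY; XZ; XW] = 0.
Expanding, this is linear in λ: (4)λ + (16) = 0.
So λ = -4.

-4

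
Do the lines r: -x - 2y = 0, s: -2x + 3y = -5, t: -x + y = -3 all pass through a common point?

No

The three lines meet at one point iff the augmented coefficient matrix [aᵢ bᵢ cᵢ] has rank < 3, i.e. its determinant vanishes.
Here the determinant is 6.
Nonzero, so no common point exists.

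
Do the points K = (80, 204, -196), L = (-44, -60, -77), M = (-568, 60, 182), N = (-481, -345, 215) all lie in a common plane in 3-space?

A normal to the plane through K, L, M is n = KL × KM = (-82656, -30240, -153216).
The plane has equation n·P = 17248896. For N: n·N = 17248896.
Equal, so N lies in the plane and all four are coplanar.

Yes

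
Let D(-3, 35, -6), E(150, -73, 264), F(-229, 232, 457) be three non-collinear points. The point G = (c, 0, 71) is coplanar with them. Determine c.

A normal to the plane is n = DE × DF = (-103194, -131859, 5733).
G lies in the plane iff n · DG = 0.
This gives (-103194)c + (4746924) = 0, so c = 46.

46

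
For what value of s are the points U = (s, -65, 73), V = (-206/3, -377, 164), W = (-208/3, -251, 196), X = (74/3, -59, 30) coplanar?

5

Coplanarity ⇔ det[UV; UW; UX] = 0.
Expanding, this is linear in s: (27060)s + (-135300) = 0.
So s = 5.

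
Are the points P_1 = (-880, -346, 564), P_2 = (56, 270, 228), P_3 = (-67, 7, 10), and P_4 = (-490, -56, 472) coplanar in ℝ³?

Yes

The four points are coplanar iff the 3×3 determinant with rows P_1P_2, P_1P_3, P_1P_4 is zero.
Rows: (936, 616, -336), (813, 353, -554), (390, 290, -92).
Expanding along the first row: (936)(128184) − (616)(141264) + (-336)(98100) = 0.
Zero determinant ⇒ coplanar.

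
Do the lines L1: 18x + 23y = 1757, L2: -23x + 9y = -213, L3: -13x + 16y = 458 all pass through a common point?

No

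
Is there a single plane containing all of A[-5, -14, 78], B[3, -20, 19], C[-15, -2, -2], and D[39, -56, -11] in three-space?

A normal to the plane through A, B, C is n = AB × AC = (1188, 1230, 36).
The plane has equation n·P = -20352. For D: n·D = -22944.
-22944 ≠ -20352, so D is off the plane.

No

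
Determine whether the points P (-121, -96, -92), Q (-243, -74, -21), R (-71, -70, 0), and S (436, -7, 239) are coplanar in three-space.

Yes

A normal to the plane through P, Q, R is n = PQ × PR = (178, 14774, -4272).
The plane has equation n·X = -1046818. For S: n·S = -1046818.
Equal, so S lies in the plane and all four are coplanar.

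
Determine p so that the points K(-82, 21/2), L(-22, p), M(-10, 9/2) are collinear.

The three points are collinear iff det[KL; KM] = 0.
This determinant is linear in p: (-72)p + (396) = 0, so p = 11/2.

11/2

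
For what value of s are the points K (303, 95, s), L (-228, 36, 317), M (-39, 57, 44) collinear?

Direction LM = (189, 21, -273). From the x-coordinate of K, the parameter along the line is τ = (303 − (-228))/189 = 59/21.
Then s = 317 + 59/21·(-273) = -450.

-450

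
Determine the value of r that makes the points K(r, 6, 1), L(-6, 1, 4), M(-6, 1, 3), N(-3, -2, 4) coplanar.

The points are coplanar iff KL · (KM × KN) = 0.
Expanding, this is linear in r: (3)r + (33) = 0.
So r = -11.

-11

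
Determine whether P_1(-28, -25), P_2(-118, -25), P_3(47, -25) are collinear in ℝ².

P_1P_2 = (-90, 0), P_1P_3 = (75, 0).
det[P_1P_2; P_1P_3] = (-90)(0) − (0)(75) = 0.
The determinant is zero, so the points are collinear.

Yes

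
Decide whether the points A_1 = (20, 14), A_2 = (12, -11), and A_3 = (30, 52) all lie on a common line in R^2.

No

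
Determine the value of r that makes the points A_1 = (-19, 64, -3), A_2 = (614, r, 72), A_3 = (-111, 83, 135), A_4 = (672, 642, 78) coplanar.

Normal to plane A_1A_3A_4: n = (-78225, 102810, -66305); plane equation n·P = 8265030.
Requiring n·A_2 = 8265030: (102810)r + (-52804110) = 8265030.
So r = 594.

594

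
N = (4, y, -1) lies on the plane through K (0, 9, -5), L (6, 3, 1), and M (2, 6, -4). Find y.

The plane through K, L, M has equation 12x + 6y − 6z = 84.
Substituting N: (6)y + (54) = 84, so y = 5.

5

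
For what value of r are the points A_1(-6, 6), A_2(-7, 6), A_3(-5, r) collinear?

Collinearity: (A_3 − A_1) must be parallel to (A_2 − A_1) = (-1, 0).
Cross-multiplying the components: (r − 6)·(-1) = (1)·(0).
Solving gives r = 6.

6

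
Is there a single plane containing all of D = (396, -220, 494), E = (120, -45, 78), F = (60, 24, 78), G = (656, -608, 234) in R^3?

Yes

The four points are coplanar iff the 3×3 determinant with rows DE, DF, DG is zero.
Rows: (-276, 175, -416), (-336, 244, -416), (260, -388, -260).
Expanding along the first row: (-276)(-224848) − (175)(195520) + (-416)(66928) = 0.
Zero determinant ⇒ coplanar.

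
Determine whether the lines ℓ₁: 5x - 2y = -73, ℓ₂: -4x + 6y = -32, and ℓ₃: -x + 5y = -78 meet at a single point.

The three lines meet at one point iff the augmented coefficient matrix [aᵢ bᵢ cᵢ] has rank < 3, i.e. its determinant vanishes.
Here the determinant is 42.
Nonzero, so no common point exists.

No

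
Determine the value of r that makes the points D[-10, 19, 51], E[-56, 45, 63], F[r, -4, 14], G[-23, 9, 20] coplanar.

Coplanarity ⇔ det[DE; DF; DG] = 0.
Expanding, this is linear in r: (686)r + (0) = 0.
So r = 0.

0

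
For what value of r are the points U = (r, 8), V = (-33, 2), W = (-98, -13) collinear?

Collinearity: (U − V) must be parallel to (W − V) = (-65, -15).
Cross-multiplying the components: (r − (-33))·(-15) = (6)·(-65).
Solving gives r = -7.

-7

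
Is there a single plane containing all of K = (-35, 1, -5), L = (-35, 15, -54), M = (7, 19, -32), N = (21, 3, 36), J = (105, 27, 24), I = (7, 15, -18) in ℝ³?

The plane through K, L, M has normal n = KL × KM = (504, -2058, -588) and equation n·P = -16758.
Checking the remaining points: n·N = -16758, n·J = -16758, n·I = -16758.
All equal -16758, so all 6 points lie in one plane.

Yes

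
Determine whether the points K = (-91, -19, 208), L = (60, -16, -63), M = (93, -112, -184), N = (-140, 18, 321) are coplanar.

No

With K as base: KL = (151, 3, -271), KM = (184, -93, -392), KN = (-49, 37, 113).
KM × KN = (3995, -1584, 2251).
KL · (KM × KN) = -11528.
Since -11528 ≠ 0, the four points are not coplanar.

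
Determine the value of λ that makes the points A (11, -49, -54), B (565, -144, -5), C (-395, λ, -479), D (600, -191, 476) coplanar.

Normal to plane ABD: n = (-43392, -264759, -22713); plane equation n·P = 13722381.
Requiring n·C = 13722381: (-264759)λ + (28019367) = 13722381.
So λ = 54.

54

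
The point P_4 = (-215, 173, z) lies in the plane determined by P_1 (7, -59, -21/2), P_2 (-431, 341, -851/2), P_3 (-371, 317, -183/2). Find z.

A normal to the plane is n = P_1P_2 × P_1P_3 = (123640, 121392, -13488).
P_4 lies in the plane iff n · P_1P_4 = 0.
This gives (-13488)z + (573240) = 0, so z = 85/2.

85/2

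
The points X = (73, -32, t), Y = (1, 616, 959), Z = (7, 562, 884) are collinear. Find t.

Collinearity requires XY × XZ = 0; each component is linear in t.
The x-component gives (-54)t + (3186) = 0, so t = 59.
The remaining components then also vanish.

59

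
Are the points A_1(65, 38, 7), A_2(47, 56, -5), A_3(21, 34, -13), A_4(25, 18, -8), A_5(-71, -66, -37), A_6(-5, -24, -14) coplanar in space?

The plane through A_1, A_2, A_3 has normal n = A_1A_2 × A_1A_3 = (-408, 168, 864) and equation n·P = -14088.
Checking the remaining points: n·A_4 = -14088, n·A_5 = -14088, n·A_6 = -14088.
All equal -14088, so all 6 points lie in one plane.

Yes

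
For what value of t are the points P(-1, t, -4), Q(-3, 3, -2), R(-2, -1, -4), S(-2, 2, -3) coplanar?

1

The points are coplanar iff PQ · (PR × PS) = 0.
Expanding, this is linear in t: (1)t + (-1) = 0.
So t = 1.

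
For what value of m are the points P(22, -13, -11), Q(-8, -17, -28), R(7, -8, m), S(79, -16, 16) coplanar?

Normal to plane PQS: n = (-159, -159, 318); plane equation n·X = -4929.
Requiring n·R = -4929: (318)m + (159) = -4929.
So m = -16.

-16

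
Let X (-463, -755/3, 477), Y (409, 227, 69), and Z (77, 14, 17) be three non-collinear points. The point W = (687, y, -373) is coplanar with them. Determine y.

1000/3

Coplanarity requires XY · (XZ × XW) = 0.
XY = (872, 1436/3, -408), XZ = (540, 797/3, -460); the triple product is linear in y with coefficient 180800 and constant term -180800000/3.
Setting it to zero: y = 1000/3.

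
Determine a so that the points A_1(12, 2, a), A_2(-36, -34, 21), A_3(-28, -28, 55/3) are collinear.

Direction A_2A_3 = (8, 6, -8/3). From the x-coordinate of A_1, the parameter along the line is τ = (12 − (-36))/8 = 6.
Then a = 21 + 6·(-8/3) = 5.

5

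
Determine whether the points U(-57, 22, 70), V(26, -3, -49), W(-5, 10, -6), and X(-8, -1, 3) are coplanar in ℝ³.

Yes

With U as base: UV = (83, -25, -119), UW = (52, -12, -76), UX = (49, -23, -67).
UW × UX = (-944, -240, -608).
UV · (UW × UX) = 0.
The scalar triple product vanishes, so the four points are coplanar.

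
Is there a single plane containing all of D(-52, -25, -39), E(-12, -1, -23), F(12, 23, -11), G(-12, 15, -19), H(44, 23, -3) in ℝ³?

Yes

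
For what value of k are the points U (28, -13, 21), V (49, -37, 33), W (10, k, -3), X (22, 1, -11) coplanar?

Normal to plane UVX: n = (600, 600, 150); plane equation n·P = 12150.
Requiring n·W = 12150: (600)k + (5550) = 12150.
So k = 11.

11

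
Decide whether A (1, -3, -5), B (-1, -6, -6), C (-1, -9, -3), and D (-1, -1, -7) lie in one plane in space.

No

A normal to the plane through A, B, C is n = AB × AC = (-12, 6, 6).
The plane has equation n·P = -60. For D: n·D = -36.
-36 ≠ -60, so D is off the plane.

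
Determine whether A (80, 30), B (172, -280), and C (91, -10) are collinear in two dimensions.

No

AB = (92, -310), AC = (11, -40).
det[AB; AC] = (92)(-40) − (-310)(11) = -270.
The determinant is nonzero, so they are not collinear.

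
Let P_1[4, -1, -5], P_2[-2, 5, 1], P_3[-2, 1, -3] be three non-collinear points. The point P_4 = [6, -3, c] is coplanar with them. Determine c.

Coplanarity requires P_1P_2 · (P_1P_3 × P_1P_4) = 0.
P_1P_2 = (-6, 6, 6), P_1P_3 = (-6, 2, 2); the triple product is linear in c with coefficient 24 and constant term 168.
Setting it to zero: c = -7.

-7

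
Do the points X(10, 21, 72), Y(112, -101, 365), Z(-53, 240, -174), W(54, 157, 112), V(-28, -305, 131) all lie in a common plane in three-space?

No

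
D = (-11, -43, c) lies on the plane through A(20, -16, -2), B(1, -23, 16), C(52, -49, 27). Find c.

The plane through A, B, C has equation 391x + 1127y + 851z = -11914.
Substituting D: (851)c + (-52762) = -11914, so c = 48.

48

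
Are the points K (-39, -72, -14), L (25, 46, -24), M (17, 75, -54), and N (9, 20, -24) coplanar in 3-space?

Yes

With K as base: KL = (64, 118, -10), KM = (56, 147, -40), KN = (48, 92, -10).
KM × KN = (2210, -1360, -1904).
KL · (KM × KN) = 0.
The scalar triple product vanishes, so the four points are coplanar.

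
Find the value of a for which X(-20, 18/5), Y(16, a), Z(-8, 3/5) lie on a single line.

The three points are collinear iff det[XY; XZ] = 0.
This determinant is linear in a: (-12)a + (-324/5) = 0, so a = -27/5.

-27/5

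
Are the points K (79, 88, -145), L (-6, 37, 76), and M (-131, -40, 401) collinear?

No

KL = (-85, -51, 221), KM = (-210, -128, 546).
KL × KM = (442, 0, 170).
The cross product is nonzero, so the points do not lie on one line.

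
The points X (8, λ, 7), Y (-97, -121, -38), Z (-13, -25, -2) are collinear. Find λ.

-1

Collinearity requires XY × XZ = 0; each component is linear in λ.
The x-component gives (-36)λ + (-36) = 0, so λ = -1.
The remaining components then also vanish.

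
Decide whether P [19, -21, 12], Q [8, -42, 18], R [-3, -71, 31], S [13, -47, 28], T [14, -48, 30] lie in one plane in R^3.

The plane through P, Q, R has normal n = PQ × PR = (-99, 77, 88) and equation n·X = -2442.
Checking the remaining points: n·S = -2442, n·T = -2442.
All equal -2442, so all 5 points lie in one plane.

Yes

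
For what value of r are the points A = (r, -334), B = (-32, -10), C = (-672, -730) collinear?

-320

Collinearity: (A − B) must be parallel to (C − B) = (-640, -720).
Cross-multiplying the components: (r − (-32))·(-720) = (-324)·(-640).
Solving gives r = -320.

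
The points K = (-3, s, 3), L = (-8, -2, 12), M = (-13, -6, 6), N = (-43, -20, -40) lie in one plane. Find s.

The points are coplanar iff KL · (KM × KN) = 0.
Expanding, this is linear in s: (50)s + (-850) = 0.
So s = 17.

17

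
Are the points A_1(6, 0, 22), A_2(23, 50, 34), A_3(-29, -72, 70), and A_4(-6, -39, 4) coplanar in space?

A normal to the plane through A_1, A_2, A_3 is n = A_1A_2 × A_1A_3 = (3264, -1236, 526).
The plane has equation n·P = 31156. For A_4: n·A_4 = 30724.
30724 ≠ 31156, so A_4 is off the plane.

No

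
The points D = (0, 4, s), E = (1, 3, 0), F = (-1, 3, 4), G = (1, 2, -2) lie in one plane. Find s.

4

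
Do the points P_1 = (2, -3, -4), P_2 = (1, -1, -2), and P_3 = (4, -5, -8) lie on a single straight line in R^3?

No

P_1P_2 = (-1, 2, 2), P_1P_3 = (2, -2, -4).
P_1P_2 × P_1P_3 = (-4, 0, -2).
The cross product is nonzero, so the points do not lie on one line.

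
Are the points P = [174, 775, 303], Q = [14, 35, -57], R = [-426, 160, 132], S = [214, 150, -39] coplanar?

With P as base: PQ = (-160, -740, -360), PR = (-600, -615, -171), PS = (40, -625, -342).
PR × PS = (103455, -212040, 399600).
PQ · (PR × PS) = -3499200.
Since -3499200 ≠ 0, the four points are not coplanar.

No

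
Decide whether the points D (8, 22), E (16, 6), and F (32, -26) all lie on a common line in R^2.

Yes

DE = (8, -16), DF = (24, -48).
det[DE; DF] = (8)(-48) − (-16)(24) = 0.
The determinant is zero, so the points are collinear.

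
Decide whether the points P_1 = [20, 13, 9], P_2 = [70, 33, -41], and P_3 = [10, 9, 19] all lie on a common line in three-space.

P_1P_2 = (50, 20, -50), P_1P_3 = (-10, -4, 10).
Each component of P_1P_3 is -1/5 times the corresponding component of P_1P_2, so P_1P_3 = -1/5·P_1P_2 and the points are collinear.

Yes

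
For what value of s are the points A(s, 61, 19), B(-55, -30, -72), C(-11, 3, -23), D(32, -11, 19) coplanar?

Coplanarity ⇔ det[AB; AC; AD] = 0.
Expanding, this is linear in s: (-2072)s + (47656) = 0.
So s = 23.

23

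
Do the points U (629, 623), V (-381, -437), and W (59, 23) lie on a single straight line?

UV = (-1010, -1060), UW = (-570, -600).
Twice the signed area of △UVW is (-1010)(-600) − (-1060)(-570) = 1800.
The area is nonzero, so the three points are not collinear.

No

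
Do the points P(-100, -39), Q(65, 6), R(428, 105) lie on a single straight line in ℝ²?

PQ = (165, 45), PR = (528, 144).
det[PQ; PR] = (165)(144) − (45)(528) = 0.
The determinant is zero, so the points are collinear.

Yes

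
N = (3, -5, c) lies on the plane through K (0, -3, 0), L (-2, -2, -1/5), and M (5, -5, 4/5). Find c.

0

A normal to the plane is n = KL × KM = (2/5, 3/5, -1).
N lies in the plane iff n · KN = 0.
This gives (-1)c + (0) = 0, so c = 0.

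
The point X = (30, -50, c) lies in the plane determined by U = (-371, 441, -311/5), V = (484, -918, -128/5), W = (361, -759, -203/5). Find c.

Coplanarity requires UV · (UW × UX) = 0.
UV = (855, -1359, 183/5), UW = (732, -1200, 108/5); the triple product is linear in c with coefficient -31212 and constant term -187272.
Setting it to zero: c = -6.

-6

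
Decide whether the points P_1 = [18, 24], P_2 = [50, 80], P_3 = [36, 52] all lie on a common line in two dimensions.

P_1P_2 = (32, 56), P_1P_3 = (18, 28).
Twice the signed area of △P_1P_2P_3 is (32)(28) − (56)(18) = -112.
The area is nonzero, so the three points are not collinear.

No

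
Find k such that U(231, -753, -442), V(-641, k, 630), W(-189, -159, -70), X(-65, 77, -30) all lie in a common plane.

1303

Normal to plane UWX: n = (-64032, 62928, -172776); plane equation n·P = 14190816.
Requiring n·V = 14190816: (62928)k + (-67804368) = 14190816.
So k = 1303.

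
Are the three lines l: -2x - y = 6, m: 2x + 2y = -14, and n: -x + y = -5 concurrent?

The three lines meet at one point iff the augmented coefficient matrix [aᵢ bᵢ cᵢ] has rank < 3, i.e. its determinant vanishes.
Here the determinant is -8.
Nonzero, so no common point exists.

No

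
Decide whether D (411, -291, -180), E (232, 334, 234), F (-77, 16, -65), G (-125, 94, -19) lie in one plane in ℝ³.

With D as base: DE = (-179, 625, 414), DF = (-488, 307, 115), DG = (-536, 385, 161).
DF × DG = (5152, 16928, -23328).
DE · (DF × DG) = 0.
The scalar triple product vanishes, so the four points are coplanar.

Yes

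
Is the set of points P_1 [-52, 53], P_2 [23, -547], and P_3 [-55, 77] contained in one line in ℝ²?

P_1P_2 = (75, -600), P_1P_3 = (-3, 24).
Twice the signed area of △P_1P_2P_3 is (75)(24) − (-600)(-3) = 0.
The triangle is degenerate (zero area), so the points are collinear.

Yes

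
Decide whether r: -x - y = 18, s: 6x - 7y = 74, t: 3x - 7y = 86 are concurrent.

Yes

Lines aᵢx + bᵢy = cᵢ with pairwise distinct directions are concurrent exactly when det[aᵢ bᵢ cᵢ] = 0.
Here the determinant is 0.
It vanishes, so the lines are concurrent at (-4, -14).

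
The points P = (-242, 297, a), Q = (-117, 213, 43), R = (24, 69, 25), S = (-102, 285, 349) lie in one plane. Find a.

-95

Coplanarity ⇔ det[PQ; PR; PS] = 0.
Expanding, this is linear in a: (-12312)a + (-1169640) = 0.
So a = -95.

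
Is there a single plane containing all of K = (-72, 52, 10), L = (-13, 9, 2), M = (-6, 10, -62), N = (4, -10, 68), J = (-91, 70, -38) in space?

The plane through K, L, M has normal n = KL × KM = (2760, 3720, 360) and equation n·P = -1680.
Checking the remaining points: n·N = -1680, n·J = -4440.
Since n·J = -4440 ≠ -1680, J is off the plane and the points are not all coplanar.

No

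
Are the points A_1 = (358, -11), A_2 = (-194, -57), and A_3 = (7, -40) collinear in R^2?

No

A_1A_2 = (-552, -46), A_1A_3 = (-351, -29).
det[A_1A_2; A_1A_3] = (-552)(-29) − (-46)(-351) = -138.
The determinant is nonzero, so they are not collinear.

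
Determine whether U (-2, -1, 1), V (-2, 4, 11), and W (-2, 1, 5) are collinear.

UV = (0, 5, 10), UW = (0, 2, 4).
Each component of UW is 2/5 times the corresponding component of UV, so UW = 2/5·UV and the points are collinear.

Yes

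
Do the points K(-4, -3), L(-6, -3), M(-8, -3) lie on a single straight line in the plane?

KL = (-2, 0), KM = (-4, 0).
Checking proportionality: KM = 2·KL, so the vectors are parallel and the points are collinear.

Yes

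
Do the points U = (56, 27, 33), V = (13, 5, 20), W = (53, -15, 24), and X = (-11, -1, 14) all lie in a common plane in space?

Yes

The four points are coplanar iff the 3×3 determinant with rows UV, UW, UX is zero.
Rows: (-43, -22, -13), (-3, -42, -9), (-67, -28, -19).
Expanding along the first row: (-43)(546) − (-22)(-546) + (-13)(-2730) = 0.
Zero determinant ⇒ coplanar.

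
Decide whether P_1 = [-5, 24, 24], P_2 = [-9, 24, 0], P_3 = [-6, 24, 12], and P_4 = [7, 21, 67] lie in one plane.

No

With P_1 as base: P_1P_2 = (-4, 0, -24), P_1P_3 = (-1, 0, -12), P_1P_4 = (12, -3, 43).
P_1P_3 × P_1P_4 = (-36, -101, 3).
P_1P_2 · (P_1P_3 × P_1P_4) = 72.
Since 72 ≠ 0, the four points are not coplanar.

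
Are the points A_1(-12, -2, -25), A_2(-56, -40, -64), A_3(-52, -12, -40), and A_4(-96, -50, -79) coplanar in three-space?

Yes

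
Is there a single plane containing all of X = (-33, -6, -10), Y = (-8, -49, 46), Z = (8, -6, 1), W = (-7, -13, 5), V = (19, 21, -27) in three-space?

The plane through X, Y, Z has normal n = XY × XZ = (-473, 2021, 1763) and equation n·P = -14147.
Checking the remaining points: n·W = -14147, n·V = -14147.
All equal -14147, so all 5 points lie in one plane.

Yes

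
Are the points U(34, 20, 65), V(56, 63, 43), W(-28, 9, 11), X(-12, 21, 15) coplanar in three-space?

A normal to the plane through U, V, W is n = UV × UW = (-2564, 2552, 2424).
The plane has equation n·P = 121424. For X: n·X = 120720.
120720 ≠ 121424, so X is off the plane.

No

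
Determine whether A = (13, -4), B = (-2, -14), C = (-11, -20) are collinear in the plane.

Yes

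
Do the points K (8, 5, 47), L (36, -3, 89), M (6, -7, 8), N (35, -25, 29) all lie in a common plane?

A normal to the plane through K, L, M is n = KL × KM = (816, 1008, -352).
The plane has equation n·P = -4976. For N: n·N = -6848.
-6848 ≠ -4976, so N is off the plane.

No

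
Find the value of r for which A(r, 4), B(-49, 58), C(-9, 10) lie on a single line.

The three points are collinear iff det[AB; AC] = 0.
This determinant is linear in r: (48)r + (192) = 0, so r = -4.

-4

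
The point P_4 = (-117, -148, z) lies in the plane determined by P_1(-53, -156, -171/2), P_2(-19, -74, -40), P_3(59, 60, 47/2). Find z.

The plane through P_1, P_2, P_3 has equation −890x + 1390y − 1840z = -12350.
Substituting P_4: (-1840)z + (-101590) = -12350, so z = -97/2.

-97/2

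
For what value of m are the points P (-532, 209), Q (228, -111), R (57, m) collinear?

Collinearity: (R − P) must be parallel to (Q − P) = (760, -320).
Cross-multiplying the components: (m − 209)·(760) = (589)·(-320).
Solving gives m = -39.

-39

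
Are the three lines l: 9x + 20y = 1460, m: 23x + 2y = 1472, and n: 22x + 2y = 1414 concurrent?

The three lines meet at one point iff the augmented coefficient matrix [aᵢ bᵢ cᵢ] has rank < 3, i.e. its determinant vanishes.
Here the determinant is -884.
Nonzero, so no common point exists.

No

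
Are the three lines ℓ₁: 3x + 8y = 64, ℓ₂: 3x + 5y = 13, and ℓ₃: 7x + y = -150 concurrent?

No

Intersecting ℓ₁ and ℓ₂: solving the 2×2 system gives (x, y) = (-24, 17).
Substitute into ℓ₃: (7)(-24) + (1)(17) = -151.
But ℓ₃ requires -150 ≠ -151, so the three lines have no common point.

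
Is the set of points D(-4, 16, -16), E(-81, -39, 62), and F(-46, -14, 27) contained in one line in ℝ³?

DE = (-77, -55, 78), DF = (-42, -30, 43).
Comparing components 2 and 3: (-55)(43) − (78)(-30) = -25 ≠ 0, so DE and DF are not parallel and the points are not collinear.

No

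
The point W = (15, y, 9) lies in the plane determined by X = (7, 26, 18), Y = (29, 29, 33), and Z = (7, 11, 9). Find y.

Coplanarity requires XY · (XZ × XW) = 0.
XY = (22, 3, 15), XZ = (0, -15, -9); the triple product is linear in y with coefficient 198 and constant term -594.
Setting it to zero: y = 3.

3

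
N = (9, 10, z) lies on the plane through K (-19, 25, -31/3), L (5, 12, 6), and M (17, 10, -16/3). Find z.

8

Coplanarity requires KL · (KM × KN) = 0.
KL = (24, -13, 49/3), KM = (36, -15, 5); the triple product is linear in z with coefficient 108 and constant term -864.
Setting it to zero: z = 8.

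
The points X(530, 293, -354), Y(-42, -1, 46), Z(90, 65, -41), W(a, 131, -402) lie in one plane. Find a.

Coplanarity ⇔ det[XY; XZ; XW] = 0.
Expanding, this is linear in a: (-822)a + (-106860) = 0.
So a = -130.

-130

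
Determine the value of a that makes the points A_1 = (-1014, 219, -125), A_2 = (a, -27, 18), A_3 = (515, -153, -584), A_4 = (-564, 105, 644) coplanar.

-12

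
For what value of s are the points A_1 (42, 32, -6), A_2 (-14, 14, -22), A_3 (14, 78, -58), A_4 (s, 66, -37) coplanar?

35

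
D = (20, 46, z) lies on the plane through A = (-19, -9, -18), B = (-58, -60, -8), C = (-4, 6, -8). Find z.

Coplanarity requires AB · (AC × AD) = 0.
AB = (-39, -51, 10), AC = (15, 15, 10); the triple product is linear in z with coefficient 180 and constant term 7200.
Setting it to zero: z = -40.

-40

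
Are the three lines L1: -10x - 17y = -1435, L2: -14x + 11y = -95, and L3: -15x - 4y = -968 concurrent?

Intersecting L1 and L2: solving the 2×2 system gives (x, y) = (50, 55).
Substitute into L3: (-15)(50) + (-4)(55) = -970.
But L3 requires -968 ≠ -970, so the three lines have no common point.

No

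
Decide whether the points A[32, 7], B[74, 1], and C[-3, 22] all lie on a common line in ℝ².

AB = (42, -6), AC = (-35, 15).
If collinear, AC would be a scalar multiple of AB. But (42)·(15) ≠ (-6)·(-35) (difference 420), so they are not parallel; the points are not collinear.

No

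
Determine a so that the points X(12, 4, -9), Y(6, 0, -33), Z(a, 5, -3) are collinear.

27/2

Direction XY = (-6, -4, -24). From the y-coordinate of Z, the parameter along the line is τ = (5 − 4)/(-4) = -1/4.
Then a = 12 + (-1/4)·(-6) = 27/2.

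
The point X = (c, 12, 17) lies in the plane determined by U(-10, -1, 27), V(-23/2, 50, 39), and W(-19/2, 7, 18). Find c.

-19/2

Coplanarity requires UV · (UW × UX) = 0.
UV = (-3/2, 51, 12), UW = (1/2, 8, -9); the triple product is linear in c with coefficient -555 and constant term -10545/2.
Setting it to zero: c = -19/2.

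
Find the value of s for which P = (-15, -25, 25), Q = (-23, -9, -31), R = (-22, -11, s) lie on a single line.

-24

Collinearity requires PQ × PR = 0; each component is linear in s.
The x-component gives (16)s + (384) = 0, so s = -24.
The remaining components then also vanish.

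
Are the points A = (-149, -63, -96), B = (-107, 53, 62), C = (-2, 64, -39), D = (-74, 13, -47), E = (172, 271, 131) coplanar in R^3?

The plane through A, B, C has normal n = AB × AC = (-13454, 20832, -11718) and equation n·P = 1817158.
Checking the remaining points: n·D = 1817158, n·E = 1796326.
Since n·E = 1796326 ≠ 1817158, E is off the plane and the points are not all coplanar.

No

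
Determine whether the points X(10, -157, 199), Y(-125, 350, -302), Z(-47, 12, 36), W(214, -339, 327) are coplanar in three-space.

Yes

A normal to the plane through X, Y, Z is n = XY × XZ = (2028, 6552, 6084).
The plane has equation n·P = 202332. For W: n·W = 202332.
Equal, so W lies in the plane and all four are coplanar.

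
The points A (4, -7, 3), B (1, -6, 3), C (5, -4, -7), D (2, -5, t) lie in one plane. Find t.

-1

Coplanarity ⇔ det[AB; AC; AD] = 0.
Expanding, this is linear in t: (-10)t + (-10) = 0.
So t = -1.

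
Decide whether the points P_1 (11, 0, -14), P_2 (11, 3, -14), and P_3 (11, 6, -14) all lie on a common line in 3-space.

Yes

P_1P_2 = (0, 3, 0), P_1P_3 = (0, 6, 0).
Each component of P_1P_3 is 2 times the corresponding component of P_1P_2, so P_1P_3 = 2·P_1P_2 and the points are collinear.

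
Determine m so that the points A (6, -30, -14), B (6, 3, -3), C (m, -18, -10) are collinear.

6

Direction AB = (0, 33, 11). From the y-coordinate of C, the parameter along the line is τ = (-18 − (-30))/33 = 4/11.
Then m = 6 + 4/11·(0) = 6.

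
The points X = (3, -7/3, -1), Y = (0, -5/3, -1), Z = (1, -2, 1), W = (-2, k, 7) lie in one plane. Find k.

-5/3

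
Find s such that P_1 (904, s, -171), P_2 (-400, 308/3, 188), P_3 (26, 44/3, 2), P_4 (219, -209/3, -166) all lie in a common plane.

-55

Coplanarity ⇔ det[P_1P_2; P_1P_3; P_1P_4] = 0.
Expanding, this is linear in s: (-35670)s + (-1961850) = 0.
So s = -55.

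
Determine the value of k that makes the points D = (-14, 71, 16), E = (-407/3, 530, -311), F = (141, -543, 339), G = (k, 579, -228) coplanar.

-422/3

Normal to plane DEF: n = (-52521, -34160/3, 10675/3); plane equation n·P = -16226.
Requiring n·G = -16226: (-52521)k + (-7404180) = -16226.
So k = -422/3.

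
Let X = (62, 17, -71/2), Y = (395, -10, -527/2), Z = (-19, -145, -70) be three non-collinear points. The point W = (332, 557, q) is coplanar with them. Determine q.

159/2

A normal to the plane is n = XY × XZ = (-72009/2, 59913/2, -56133).
W lies in the plane iff n · XW = 0.
This gives (-56133)q + (8925147/2) = 0, so q = 159/2.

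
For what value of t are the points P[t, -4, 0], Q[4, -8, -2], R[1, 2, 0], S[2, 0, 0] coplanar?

4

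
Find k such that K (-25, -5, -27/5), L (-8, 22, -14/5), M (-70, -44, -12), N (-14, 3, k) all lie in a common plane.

The points are coplanar iff KL · (KM × KN) = 0.
Expanding, this is linear in k: (552)k + (10488/5) = 0.
So k = -19/5.

-19/5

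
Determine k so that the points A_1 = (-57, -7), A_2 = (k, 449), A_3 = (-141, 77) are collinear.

The three points are collinear iff det[A_1A_2; A_1A_3] = 0.
This determinant is linear in k: (84)k + (43092) = 0, so k = -513.

-513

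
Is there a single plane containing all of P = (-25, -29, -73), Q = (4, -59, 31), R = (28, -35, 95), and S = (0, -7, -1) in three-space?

No

With P as base: PQ = (29, -30, 104), PR = (53, -6, 168), PS = (25, 22, 72).
PR × PS = (-4128, 384, 1316).
PQ · (PR × PS) = 5632.
Since 5632 ≠ 0, the four points are not coplanar.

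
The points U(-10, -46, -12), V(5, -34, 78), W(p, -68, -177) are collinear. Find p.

Direction UV = (15, 12, 90). From the y-coordinate of W, the parameter along the line is τ = (-68 − (-46))/12 = -11/6.
Then p = (-10) + (-11/6)·(15) = -75/2.

-75/2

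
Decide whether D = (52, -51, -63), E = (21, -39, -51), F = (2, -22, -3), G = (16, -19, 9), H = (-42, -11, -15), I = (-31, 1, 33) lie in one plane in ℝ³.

The plane through D, E, F has normal n = DE × DF = (372, 1260, -299) and equation n·P = -26079.
Checking the remaining points: n·G = -20679, n·H = -24999, n·I = -20139.
Since n·G = -20679 ≠ -26079, G is off the plane and the points are not all coplanar.

No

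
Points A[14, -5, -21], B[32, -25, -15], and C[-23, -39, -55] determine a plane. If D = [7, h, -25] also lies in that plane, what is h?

-3

A normal to the plane is n = AB × AC = (884, 390, -1352).
D lies in the plane iff n · AD = 0.
This gives (390)h + (1170) = 0, so h = -3.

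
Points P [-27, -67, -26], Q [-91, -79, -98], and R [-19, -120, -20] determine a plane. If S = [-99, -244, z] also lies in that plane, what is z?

-116

The plane through P, Q, R has equation −3888x − 192y + 3488z = 27152.
Substituting S: (3488)z + (431760) = 27152, so z = -116.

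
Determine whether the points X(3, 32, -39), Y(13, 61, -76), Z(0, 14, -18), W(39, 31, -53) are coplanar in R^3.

No

With X as base: XY = (10, 29, -37), XZ = (-3, -18, 21), XW = (36, -1, -14).
XZ × XW = (273, 714, 651).
XY · (XZ × XW) = -651.
Since -651 ≠ 0, the four points are not coplanar.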